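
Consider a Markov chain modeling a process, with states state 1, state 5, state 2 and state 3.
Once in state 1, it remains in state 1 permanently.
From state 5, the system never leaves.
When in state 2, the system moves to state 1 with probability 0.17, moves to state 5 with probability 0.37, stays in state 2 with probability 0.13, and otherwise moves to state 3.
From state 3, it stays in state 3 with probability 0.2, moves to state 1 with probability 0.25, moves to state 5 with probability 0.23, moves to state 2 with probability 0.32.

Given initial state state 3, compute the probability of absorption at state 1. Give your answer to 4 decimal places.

0.4605

Let h(s) be the probability of absorption at state 1 starting from transient state s. Then h(state 1) = 1 and h(state 5) = 0. By first-step analysis:
h(state 2) = 0.17·1 + 0.37·0 + 0.13·h(state 2) + 0.33·h(state 3)
h(state 3) = 0.25·1 + 0.23·0 + 0.32·h(state 2) + 0.2·h(state 3)
Solving: h(state 2) = 0.3701, h(state 3) = 0.4605.
Starting from state 3, the probability is 0.4605.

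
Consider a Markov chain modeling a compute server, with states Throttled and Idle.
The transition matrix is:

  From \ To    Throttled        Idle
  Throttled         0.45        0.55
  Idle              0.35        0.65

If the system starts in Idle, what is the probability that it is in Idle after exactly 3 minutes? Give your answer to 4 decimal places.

Propagate the distribution vector 3 minutes from Idle.
After 0 minutes: (0.0000, 1.0000)
After 1 minute: (0.3500, 0.6500)
After 2 minutes: (0.3850, 0.6150)
After 3 minutes: (0.3885, 0.6115)
P(in Idle after 3 minutes) = 0.6115

0.6115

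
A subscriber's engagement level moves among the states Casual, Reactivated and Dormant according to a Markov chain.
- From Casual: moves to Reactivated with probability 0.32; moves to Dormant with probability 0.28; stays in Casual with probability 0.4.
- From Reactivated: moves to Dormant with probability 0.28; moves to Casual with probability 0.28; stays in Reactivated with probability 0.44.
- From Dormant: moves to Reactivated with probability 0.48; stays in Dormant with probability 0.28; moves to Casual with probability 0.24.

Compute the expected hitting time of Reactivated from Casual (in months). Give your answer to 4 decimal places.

2.7412

Let t(s) be the expected number of months to first reach Reactivated from state s, with t(Reactivated) = 0. Conditioning on the first month:
t(Casual) = 1 + 0.4·t(Casual) + 0.28·t(Dormant)
t(Dormant) = 1 + 0.24·t(Casual) + 0.28·t(Dormant)
Solving: t(Casual) = 2.7412, t(Dormant) = 2.3026.
Expected months from Casual to Reactivated: 2.7412.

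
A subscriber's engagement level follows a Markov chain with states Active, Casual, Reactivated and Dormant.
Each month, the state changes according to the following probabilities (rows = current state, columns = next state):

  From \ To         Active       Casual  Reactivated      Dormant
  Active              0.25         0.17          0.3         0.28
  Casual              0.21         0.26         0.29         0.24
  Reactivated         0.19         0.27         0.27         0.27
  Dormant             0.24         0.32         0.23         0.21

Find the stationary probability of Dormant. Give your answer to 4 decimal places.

Let the stationary distribution be π with π = πP and π_1 + π_2 + π_3 + π_4 = 1.
π_1 = 0.25·π_1 + 0.21·π_2 + 0.19·π_3 + 0.24·π_4
π_2 = 0.17·π_1 + 0.26·π_2 + 0.27·π_3 + 0.32·π_4
π_3 = 0.3·π_1 + 0.29·π_2 + 0.27·π_3 + 0.23·π_4
Solving with the normalization constraint gives π = (0.2209, 0.2578, 0.2718, 0.2495).
So the stationary probability of Dormant is 0.2495.

0.2495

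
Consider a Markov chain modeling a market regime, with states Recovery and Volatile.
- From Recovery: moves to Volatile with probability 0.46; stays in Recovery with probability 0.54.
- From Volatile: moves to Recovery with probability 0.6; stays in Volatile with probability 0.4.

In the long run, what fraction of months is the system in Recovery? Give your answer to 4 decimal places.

Let the stationary distribution be π with π = πP and π_1 + π_2 = 1.
π_1 = 0.54·π_1 + 0.6·π_2
Solving with the normalization constraint gives π = (0.5660, 0.4340).
So the stationary probability of Recovery is 0.5660.

0.5660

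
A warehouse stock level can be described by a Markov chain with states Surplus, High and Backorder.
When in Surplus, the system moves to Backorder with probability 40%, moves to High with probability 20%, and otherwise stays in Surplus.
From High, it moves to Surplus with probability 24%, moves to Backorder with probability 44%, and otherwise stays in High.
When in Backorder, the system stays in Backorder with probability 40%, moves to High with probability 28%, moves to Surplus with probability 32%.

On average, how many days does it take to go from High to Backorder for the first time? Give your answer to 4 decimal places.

Let t(s) be the expected number of days to first reach Backorder from state s, with t(Backorder) = 0. Conditioning on the first day:
t(Surplus) = 1 + 0.4·t(Surplus) + 0.2·t(High)
t(High) = 1 + 0.24·t(Surplus) + 0.32·t(High)
Solving: t(Surplus) = 2.4444, t(High) = 2.3333.
Expected days from High to Backorder: 2.3333.

2.3333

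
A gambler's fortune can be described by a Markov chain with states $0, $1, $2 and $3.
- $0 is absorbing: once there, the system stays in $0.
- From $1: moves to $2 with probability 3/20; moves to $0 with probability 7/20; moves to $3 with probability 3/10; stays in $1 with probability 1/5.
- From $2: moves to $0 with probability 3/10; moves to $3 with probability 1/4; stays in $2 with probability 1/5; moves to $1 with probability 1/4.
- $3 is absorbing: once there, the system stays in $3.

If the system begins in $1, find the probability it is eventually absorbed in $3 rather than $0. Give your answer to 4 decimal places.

0.4606

Let h(s) be the probability of absorption at $3 starting from transient state s. Then h($3) = 1 and h($0) = 0. By first-step analysis:
h($1) = 0.35·0 + 0.2·h($1) + 0.15·h($2) + 0.3·1
h($2) = 0.3·0 + 0.25·h($1) + 0.2·h($2) + 0.25·1
Solving: h($1) = 0.4606, h($2) = 0.4564.
Starting from $1, the probability is 0.4606.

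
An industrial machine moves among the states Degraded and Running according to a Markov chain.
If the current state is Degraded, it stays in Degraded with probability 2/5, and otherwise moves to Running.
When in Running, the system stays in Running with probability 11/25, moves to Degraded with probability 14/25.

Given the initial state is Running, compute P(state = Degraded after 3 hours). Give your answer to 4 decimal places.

0.4847

Propagate the distribution vector 3 hours from Running.
After 0 hours: (0.0000, 1.0000)
After 1 hour: (0.5600, 0.4400)
After 2 hours: (0.4704, 0.5296)
After 3 hours: (0.4847, 0.5153)
P(in Degraded after 3 hours) = 0.4847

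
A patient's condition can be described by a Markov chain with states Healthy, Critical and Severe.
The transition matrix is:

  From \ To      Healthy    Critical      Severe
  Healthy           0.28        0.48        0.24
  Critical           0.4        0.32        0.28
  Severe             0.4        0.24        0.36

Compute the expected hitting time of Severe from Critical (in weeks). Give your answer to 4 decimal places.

Let t(s) be the expected number of weeks to first reach Severe from state s, with t(Severe) = 0. Conditioning on the first week:
t(Healthy) = 1 + 0.28·t(Healthy) + 0.48·t(Critical)
t(Critical) = 1 + 0.4·t(Healthy) + 0.32·t(Critical)
Solving: t(Healthy) = 3.8978, t(Critical) = 3.7634.
Expected weeks from Critical to Severe: 3.7634.

3.7634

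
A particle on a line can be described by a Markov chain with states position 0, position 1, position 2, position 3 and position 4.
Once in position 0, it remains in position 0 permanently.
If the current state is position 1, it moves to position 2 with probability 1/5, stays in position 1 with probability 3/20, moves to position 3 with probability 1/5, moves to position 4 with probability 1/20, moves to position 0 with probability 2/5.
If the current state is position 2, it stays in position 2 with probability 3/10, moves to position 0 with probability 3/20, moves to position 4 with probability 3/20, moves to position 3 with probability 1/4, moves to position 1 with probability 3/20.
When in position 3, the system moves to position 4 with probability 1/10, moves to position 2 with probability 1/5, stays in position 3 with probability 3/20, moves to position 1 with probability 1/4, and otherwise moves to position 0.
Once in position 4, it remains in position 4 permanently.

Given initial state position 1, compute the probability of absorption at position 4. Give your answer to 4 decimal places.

Let h(s) be the probability of absorption at position 4 starting from transient state s. Then h(position 4) = 1 and h(position 0) = 0. By first-step analysis:
h(position 1) = 0.4·0 + 0.15·h(position 1) + 0.2·h(position 2) + 0.2·h(position 3) + 0.05·1
h(position 2) = 0.15·0 + 0.15·h(position 1) + 0.3·h(position 2) + 0.25·h(position 3) + 0.15·1
h(position 3) = 0.3·0 + 0.25·h(position 1) + 0.2·h(position 2) + 0.15·h(position 3) + 0.1·1
Solving: h(position 1) = 0.2023, h(position 2) = 0.3504, h(position 3) = 0.2596.
Starting from position 1, the probability is 0.2023.

0.2023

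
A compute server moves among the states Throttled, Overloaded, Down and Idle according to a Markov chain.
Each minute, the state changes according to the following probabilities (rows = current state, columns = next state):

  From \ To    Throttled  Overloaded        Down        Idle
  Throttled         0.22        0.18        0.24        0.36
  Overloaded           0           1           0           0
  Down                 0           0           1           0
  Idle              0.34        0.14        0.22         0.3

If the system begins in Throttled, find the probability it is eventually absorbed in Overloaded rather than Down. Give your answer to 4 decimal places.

Let h(s) be the probability of absorption at Overloaded starting from transient state s. Then h(Overloaded) = 1 and h(Down) = 0. By first-step analysis:
h(Throttled) = 0.22·h(Throttled) + 0.18·1 + 0.24·0 + 0.36·h(Idle)
h(Idle) = 0.34·h(Throttled) + 0.14·1 + 0.22·0 + 0.3·h(Idle)
Solving: h(Throttled) = 0.4164, h(Idle) = 0.4023.
Starting from Throttled, the probability is 0.4164.

0.4164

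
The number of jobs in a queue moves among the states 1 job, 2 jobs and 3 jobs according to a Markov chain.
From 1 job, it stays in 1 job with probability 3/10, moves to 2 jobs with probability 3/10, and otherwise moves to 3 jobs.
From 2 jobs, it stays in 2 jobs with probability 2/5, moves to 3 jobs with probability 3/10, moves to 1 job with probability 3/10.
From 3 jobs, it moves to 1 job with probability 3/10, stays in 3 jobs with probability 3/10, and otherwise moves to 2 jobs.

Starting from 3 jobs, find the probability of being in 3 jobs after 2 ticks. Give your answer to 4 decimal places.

0.3300

Sum over the intermediate state after 1 tick:
P = P(3 jobs→1 job)·P(1 job→3 jobs) + P(3 jobs→2 jobs)·P(2 jobs→3 jobs) + P(3 jobs→3 jobs)·P(3 jobs→3 jobs)
  = 0.3×0.4 + 0.4×0.3 + 0.3×0.3
  = 0.1200 + 0.1200 + 0.0900 = 0.3300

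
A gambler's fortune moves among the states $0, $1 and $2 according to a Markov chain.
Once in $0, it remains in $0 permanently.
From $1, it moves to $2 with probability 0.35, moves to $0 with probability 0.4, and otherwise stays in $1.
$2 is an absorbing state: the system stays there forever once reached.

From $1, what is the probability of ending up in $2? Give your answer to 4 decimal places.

Let h(s) be the probability of absorption at $2 starting from transient state s. Then h($2) = 1 and h($0) = 0. By first-step analysis:
h($1) = 0.4·0 + 0.25·h($1) + 0.35·1
Solving: h($1) = 0.4667.
Starting from $1, the probability is 0.4667.

0.4667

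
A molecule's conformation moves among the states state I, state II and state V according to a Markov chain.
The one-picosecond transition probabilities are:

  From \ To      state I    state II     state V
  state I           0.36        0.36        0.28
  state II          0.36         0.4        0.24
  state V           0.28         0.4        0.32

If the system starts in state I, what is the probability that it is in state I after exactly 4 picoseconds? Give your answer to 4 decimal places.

Propagate the distribution vector 4 picoseconds from state I.
After 0 picoseconds: (1.0000, 0.0000, 0.0000)
After 1 picosecond: (0.3600, 0.3600, 0.2800)
After 2 picoseconds: (0.3376, 0.3856, 0.2768)
After 3 picoseconds: (0.3379, 0.3865, 0.2756)
After 4 picoseconds: (0.3379, 0.3865, 0.2756)
P(in state I after 4 picoseconds) = 0.3379

0.3379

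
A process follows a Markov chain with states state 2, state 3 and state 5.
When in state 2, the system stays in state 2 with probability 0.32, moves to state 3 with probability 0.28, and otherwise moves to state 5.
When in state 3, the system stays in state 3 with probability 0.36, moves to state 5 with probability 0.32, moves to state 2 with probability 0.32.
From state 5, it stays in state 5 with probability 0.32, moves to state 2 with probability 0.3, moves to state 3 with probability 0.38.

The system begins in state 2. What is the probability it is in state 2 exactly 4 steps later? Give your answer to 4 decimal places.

0.3131

Propagate the distribution vector 4 steps from state 2.
After 0 steps: (1.0000, 0.0000, 0.0000)
After 1 step: (0.3200, 0.2800, 0.4000)
After 2 steps: (0.3120, 0.3424, 0.3456)
After 3 steps: (0.3131, 0.3420, 0.3450)
After 4 steps: (0.3131, 0.3419, 0.3450)
P(in state 2 after 4 steps) = 0.3131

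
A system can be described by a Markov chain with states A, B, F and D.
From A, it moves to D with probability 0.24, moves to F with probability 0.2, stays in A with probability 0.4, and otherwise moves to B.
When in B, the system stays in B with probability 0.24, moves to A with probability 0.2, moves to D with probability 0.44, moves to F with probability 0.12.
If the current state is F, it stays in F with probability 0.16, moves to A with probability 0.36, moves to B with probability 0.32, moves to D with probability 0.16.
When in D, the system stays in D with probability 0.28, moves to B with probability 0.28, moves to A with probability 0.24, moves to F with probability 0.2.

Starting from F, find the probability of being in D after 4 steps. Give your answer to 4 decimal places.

Propagate the distribution vector 4 steps from F.
After 0 steps: (0.0000, 0.0000, 1.0000, 0.0000)
After 1 step: (0.3600, 0.3200, 0.1600, 0.1600)
After 2 steps: (0.3040, 0.2304, 0.1680, 0.2976)
After 3 steps: (0.2996, 0.2410, 0.1748, 0.2845)
After 4 steps: (0.2993, 0.2414, 0.1737, 0.2856)
P(in D after 4 steps) = 0.2856

0.2856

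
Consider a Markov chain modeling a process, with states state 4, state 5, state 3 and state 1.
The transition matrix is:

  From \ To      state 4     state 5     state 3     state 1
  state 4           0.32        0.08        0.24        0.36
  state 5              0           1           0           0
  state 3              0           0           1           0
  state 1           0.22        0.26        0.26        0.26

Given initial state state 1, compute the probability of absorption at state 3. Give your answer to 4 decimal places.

0.5415

Let h(s) be the probability of absorption at state 3 starting from transient state s. Then h(state 3) = 1 and h(state 5) = 0. By first-step analysis:
h(state 4) = 0.32·h(state 4) + 0.08·0 + 0.24·1 + 0.36·h(state 1)
h(state 1) = 0.22·h(state 4) + 0.26·0 + 0.26·1 + 0.26·h(state 1)
Solving: h(state 4) = 0.6396, h(state 1) = 0.5415.
Starting from state 1, the probability is 0.5415.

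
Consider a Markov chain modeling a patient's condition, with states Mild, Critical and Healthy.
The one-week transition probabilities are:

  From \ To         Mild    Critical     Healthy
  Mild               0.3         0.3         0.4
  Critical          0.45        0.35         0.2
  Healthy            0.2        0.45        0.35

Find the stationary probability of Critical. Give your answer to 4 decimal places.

Let the stationary distribution be π with π = πP and π_1 + π_2 + π_3 = 1.
π_1 = 0.3·π_1 + 0.45·π_2 + 0.2·π_3
π_2 = 0.3·π_1 + 0.35·π_2 + 0.45·π_3
Solving with the normalization constraint gives π = (0.3236, 0.3650, 0.3114).
So the stationary probability of Critical is 0.3650.

0.3650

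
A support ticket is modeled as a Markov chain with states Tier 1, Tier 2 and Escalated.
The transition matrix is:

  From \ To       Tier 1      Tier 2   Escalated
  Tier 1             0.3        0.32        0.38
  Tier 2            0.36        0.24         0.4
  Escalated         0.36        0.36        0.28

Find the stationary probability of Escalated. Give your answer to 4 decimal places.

Let the stationary distribution be π with π = πP and π_1 + π_2 + π_3 = 1.
π_1 = 0.3·π_1 + 0.36·π_2 + 0.36·π_3
π_2 = 0.32·π_1 + 0.24·π_2 + 0.36·π_3
Solving with the normalization constraint gives π = (0.3396, 0.3093, 0.3511).
So the stationary probability of Escalated is 0.3511.

0.3511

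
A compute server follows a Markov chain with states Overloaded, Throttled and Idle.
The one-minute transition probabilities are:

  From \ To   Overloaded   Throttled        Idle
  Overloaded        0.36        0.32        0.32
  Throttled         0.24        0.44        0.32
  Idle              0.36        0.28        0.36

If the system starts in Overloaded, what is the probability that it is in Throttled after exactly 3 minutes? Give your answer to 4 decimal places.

Propagate the distribution vector 3 minutes from Overloaded.
After 0 minutes: (1.0000, 0.0000, 0.0000)
After 1 minute: (0.3600, 0.3200, 0.3200)
After 2 minutes: (0.3216, 0.3456, 0.3328)
After 3 minutes: (0.3185, 0.3482, 0.3333)
P(in Throttled after 3 minutes) = 0.3482

0.3482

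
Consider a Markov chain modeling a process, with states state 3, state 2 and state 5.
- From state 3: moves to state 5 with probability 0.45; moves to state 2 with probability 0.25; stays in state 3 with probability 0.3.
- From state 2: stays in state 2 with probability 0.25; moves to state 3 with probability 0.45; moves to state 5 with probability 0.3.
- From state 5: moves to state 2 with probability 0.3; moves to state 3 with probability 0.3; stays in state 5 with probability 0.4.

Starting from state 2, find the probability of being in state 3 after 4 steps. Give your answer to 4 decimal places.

Propagate the distribution vector 4 steps from state 2.
After 0 steps: (0.0000, 1.0000, 0.0000)
After 1 step: (0.4500, 0.2500, 0.3000)
After 2 steps: (0.3375, 0.2650, 0.3975)
After 3 steps: (0.3398, 0.2699, 0.3904)
After 4 steps: (0.3405, 0.2695, 0.3900)
P(in state 3 after 4 steps) = 0.3405

0.3405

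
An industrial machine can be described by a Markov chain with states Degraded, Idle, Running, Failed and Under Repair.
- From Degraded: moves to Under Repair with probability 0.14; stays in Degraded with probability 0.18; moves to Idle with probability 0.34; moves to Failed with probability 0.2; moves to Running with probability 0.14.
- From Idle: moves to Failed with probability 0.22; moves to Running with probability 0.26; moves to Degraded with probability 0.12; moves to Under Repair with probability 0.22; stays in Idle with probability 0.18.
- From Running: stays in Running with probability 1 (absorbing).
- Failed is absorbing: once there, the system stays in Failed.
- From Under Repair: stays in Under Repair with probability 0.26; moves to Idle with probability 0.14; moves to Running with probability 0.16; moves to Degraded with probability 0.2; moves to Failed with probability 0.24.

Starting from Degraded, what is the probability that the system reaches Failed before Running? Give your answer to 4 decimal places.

Let h(s) be the probability of absorption at Failed starting from transient state s. Then h(Failed) = 1 and h(Running) = 0. By first-step analysis:
h(Degraded) = 0.18·h(Degraded) + 0.34·h(Idle) + 0.14·0 + 0.2·1 + 0.14·h(Under Repair)
h(Idle) = 0.12·h(Degraded) + 0.18·h(Idle) + 0.26·0 + 0.22·1 + 0.22·h(Under Repair)
h(Under Repair) = 0.2·h(Degraded) + 0.14·h(Idle) + 0.16·0 + 0.24·1 + 0.26·h(Under Repair)
Solving: h(Degraded) = 0.5484, h(Idle) = 0.5007, h(Under Repair) = 0.5673.
Starting from Degraded, the probability is 0.5484.

0.5484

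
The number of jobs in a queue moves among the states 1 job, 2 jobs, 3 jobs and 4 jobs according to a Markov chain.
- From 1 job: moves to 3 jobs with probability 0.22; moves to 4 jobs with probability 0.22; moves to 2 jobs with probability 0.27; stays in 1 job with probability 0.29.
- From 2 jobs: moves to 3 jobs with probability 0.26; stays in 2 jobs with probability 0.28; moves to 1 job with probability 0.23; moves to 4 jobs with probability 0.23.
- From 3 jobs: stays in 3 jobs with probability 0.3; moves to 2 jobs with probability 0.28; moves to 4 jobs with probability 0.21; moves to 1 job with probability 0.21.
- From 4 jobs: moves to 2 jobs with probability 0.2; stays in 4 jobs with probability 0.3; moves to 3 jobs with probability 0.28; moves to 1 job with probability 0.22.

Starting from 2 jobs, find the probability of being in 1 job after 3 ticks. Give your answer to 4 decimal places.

Propagate the distribution vector 3 ticks from 2 jobs.
After 0 ticks: (0.0000, 1.0000, 0.0000, 0.0000)
After 1 tick: (0.2300, 0.2800, 0.2600, 0.2300)
After 2 ticks: (0.2363, 0.2593, 0.2658, 0.2386)
After 3 ticks: (0.2365, 0.2585, 0.2660, 0.2390)
P(in 1 job after 3 ticks) = 0.2365

0.2365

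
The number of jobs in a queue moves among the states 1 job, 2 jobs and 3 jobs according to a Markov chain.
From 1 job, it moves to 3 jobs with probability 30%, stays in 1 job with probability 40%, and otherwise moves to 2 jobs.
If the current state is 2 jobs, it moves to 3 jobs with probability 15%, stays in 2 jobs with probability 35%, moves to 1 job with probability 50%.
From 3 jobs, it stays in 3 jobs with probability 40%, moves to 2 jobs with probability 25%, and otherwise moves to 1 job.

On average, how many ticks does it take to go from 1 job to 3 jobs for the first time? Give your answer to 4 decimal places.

3.9583

Let t(s) be the expected number of ticks to first reach 3 jobs from state s, with t(3 jobs) = 0. Conditioning on the first tick:
t(1 job) = 1 + 0.4·t(1 job) + 0.3·t(2 jobs)
t(2 jobs) = 1 + 0.5·t(1 job) + 0.35·t(2 jobs)
Solving: t(1 job) = 3.9583, t(2 jobs) = 4.5833.
Expected ticks from 1 job to 3 jobs: 3.9583.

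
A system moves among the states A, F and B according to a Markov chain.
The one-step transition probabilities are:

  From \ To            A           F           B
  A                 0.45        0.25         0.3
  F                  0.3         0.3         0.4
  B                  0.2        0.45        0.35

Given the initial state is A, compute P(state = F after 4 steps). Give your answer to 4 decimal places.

Propagate the distribution vector 4 steps from A.
After 0 steps: (1.0000, 0.0000, 0.0000)
After 1 step: (0.4500, 0.2500, 0.3000)
After 2 steps: (0.3375, 0.3225, 0.3400)
After 3 steps: (0.3166, 0.3341, 0.3493)
After 4 steps: (0.3126, 0.3366, 0.3509)
P(in F after 4 steps) = 0.3366

0.3366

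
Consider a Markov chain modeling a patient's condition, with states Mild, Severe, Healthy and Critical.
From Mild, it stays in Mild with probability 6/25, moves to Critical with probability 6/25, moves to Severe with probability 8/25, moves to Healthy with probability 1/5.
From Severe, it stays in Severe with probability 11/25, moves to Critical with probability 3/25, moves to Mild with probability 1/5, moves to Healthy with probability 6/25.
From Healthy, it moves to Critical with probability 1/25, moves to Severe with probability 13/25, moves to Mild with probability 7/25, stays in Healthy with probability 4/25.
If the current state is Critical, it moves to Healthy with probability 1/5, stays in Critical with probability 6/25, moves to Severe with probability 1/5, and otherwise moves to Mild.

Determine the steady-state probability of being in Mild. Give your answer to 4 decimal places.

0.2509

Let the stationary distribution be π with π = πP and π_1 + π_2 + π_3 + π_4 = 1.
π_1 = 0.24·π_1 + 0.2·π_2 + 0.28·π_3 + 0.36·π_4
π_2 = 0.32·π_1 + 0.44·π_2 + 0.52·π_3 + 0.2·π_4
π_3 = 0.2·π_1 + 0.24·π_2 + 0.16·π_3 + 0.2·π_4
Solving with the normalization constraint gives π = (0.2509, 0.3901, 0.2073, 0.1517).
So the stationary probability of Mild is 0.2509.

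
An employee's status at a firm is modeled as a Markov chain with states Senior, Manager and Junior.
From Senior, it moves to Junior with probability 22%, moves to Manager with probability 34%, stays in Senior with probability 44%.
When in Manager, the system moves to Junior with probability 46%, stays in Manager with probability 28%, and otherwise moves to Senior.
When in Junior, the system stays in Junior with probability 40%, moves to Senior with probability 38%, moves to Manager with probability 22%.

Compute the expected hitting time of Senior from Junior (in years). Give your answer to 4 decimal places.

Let t(s) be the expected number of years to first reach Senior from state s, with t(Senior) = 0. Conditioning on the first year:
t(Manager) = 1 + 0.28·t(Manager) + 0.46·t(Junior)
t(Junior) = 1 + 0.22·t(Manager) + 0.4·t(Junior)
Solving: t(Manager) = 3.2044, t(Junior) = 2.8416.
Expected years from Junior to Senior: 2.8416.

2.8416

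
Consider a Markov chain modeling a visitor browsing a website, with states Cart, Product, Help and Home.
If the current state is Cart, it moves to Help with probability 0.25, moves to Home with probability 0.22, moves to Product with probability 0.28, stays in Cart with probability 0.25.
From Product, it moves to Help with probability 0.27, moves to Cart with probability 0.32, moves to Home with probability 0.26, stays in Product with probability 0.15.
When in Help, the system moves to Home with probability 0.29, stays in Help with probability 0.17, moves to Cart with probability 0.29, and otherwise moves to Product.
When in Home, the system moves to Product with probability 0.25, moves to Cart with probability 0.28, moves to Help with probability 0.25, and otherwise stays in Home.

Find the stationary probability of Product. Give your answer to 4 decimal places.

0.2350

Let the stationary distribution be π with π = πP and π_1 + π_2 + π_3 + π_4 = 1.
π_1 = 0.25·π_1 + 0.32·π_2 + 0.29·π_3 + 0.28·π_4
π_2 = 0.28·π_1 + 0.15·π_2 + 0.25·π_3 + 0.25·π_4
π_3 = 0.25·π_1 + 0.27·π_2 + 0.17·π_3 + 0.25·π_4
Solving with the normalization constraint gives π = (0.2833, 0.2350, 0.2358, 0.2459).
So the stationary probability of Product is 0.2350.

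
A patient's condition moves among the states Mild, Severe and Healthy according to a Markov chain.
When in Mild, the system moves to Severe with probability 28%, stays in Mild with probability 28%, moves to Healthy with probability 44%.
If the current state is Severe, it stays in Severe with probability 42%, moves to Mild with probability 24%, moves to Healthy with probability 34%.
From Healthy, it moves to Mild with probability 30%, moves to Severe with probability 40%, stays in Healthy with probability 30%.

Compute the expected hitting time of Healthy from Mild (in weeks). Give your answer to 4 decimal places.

Let t(s) be the expected number of weeks to first reach Healthy from state s, with t(Healthy) = 0. Conditioning on the first week:
t(Mild) = 1 + 0.28·t(Mild) + 0.28·t(Severe)
t(Severe) = 1 + 0.24·t(Mild) + 0.42·t(Severe)
Solving: t(Mild) = 2.4543, t(Severe) = 2.7397.
Expected weeks from Mild to Healthy: 2.4543.

2.4543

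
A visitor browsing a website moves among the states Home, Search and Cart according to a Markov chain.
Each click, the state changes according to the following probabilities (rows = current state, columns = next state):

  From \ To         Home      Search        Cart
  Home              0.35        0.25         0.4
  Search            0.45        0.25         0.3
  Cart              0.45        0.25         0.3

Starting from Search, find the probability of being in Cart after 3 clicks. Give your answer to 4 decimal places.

0.3405

Propagate the distribution vector 3 clicks from Search.
After 0 clicks: (0.0000, 1.0000, 0.0000)
After 1 click: (0.4500, 0.2500, 0.3000)
After 2 clicks: (0.4050, 0.2500, 0.3450)
After 3 clicks: (0.4095, 0.2500, 0.3405)
P(in Cart after 3 clicks) = 0.3405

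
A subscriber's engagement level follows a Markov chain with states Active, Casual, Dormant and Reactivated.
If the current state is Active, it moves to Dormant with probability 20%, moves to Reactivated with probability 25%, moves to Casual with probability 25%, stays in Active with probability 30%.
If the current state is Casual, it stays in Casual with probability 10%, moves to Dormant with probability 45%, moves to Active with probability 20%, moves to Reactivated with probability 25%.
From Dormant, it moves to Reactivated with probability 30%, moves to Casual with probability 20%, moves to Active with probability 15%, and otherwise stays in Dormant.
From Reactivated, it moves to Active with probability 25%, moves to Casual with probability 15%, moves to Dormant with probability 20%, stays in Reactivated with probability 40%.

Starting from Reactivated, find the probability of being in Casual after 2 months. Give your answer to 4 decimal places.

Propagate the distribution vector 2 months from Reactivated.
After 0 months: (0.0000, 0.0000, 0.0000, 1.0000)
After 1 month: (0.2500, 0.1500, 0.2000, 0.4000)
After 2 months: (0.2350, 0.1775, 0.2675, 0.3200)
P(in Casual after 2 months) = 0.1775

0.1775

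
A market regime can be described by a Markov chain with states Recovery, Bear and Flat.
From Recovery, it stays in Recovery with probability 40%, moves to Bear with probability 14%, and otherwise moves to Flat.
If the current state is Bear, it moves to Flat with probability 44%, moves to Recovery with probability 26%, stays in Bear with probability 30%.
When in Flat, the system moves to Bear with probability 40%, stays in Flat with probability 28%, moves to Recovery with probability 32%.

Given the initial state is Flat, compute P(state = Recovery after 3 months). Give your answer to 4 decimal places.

0.3291

Propagate the distribution vector 3 months from Flat.
After 0 months: (0.0000, 0.0000, 1.0000)
After 1 month: (0.3200, 0.4000, 0.2800)
After 2 months: (0.3216, 0.2768, 0.4016)
After 3 months: (0.3291, 0.2887, 0.3822)
P(in Recovery after 3 months) = 0.3291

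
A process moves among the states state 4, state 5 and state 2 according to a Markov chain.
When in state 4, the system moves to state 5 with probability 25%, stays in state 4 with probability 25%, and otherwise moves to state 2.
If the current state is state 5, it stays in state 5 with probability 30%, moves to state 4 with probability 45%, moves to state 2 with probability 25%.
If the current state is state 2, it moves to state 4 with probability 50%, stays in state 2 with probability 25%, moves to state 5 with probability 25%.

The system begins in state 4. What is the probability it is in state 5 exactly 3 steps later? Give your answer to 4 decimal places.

0.2631

Propagate the distribution vector 3 steps from state 4.
After 0 steps: (1.0000, 0.0000, 0.0000)
After 1 step: (0.2500, 0.2500, 0.5000)
After 2 steps: (0.4250, 0.2625, 0.3125)
After 3 steps: (0.3806, 0.2631, 0.3563)
P(in state 5 after 3 steps) = 0.2631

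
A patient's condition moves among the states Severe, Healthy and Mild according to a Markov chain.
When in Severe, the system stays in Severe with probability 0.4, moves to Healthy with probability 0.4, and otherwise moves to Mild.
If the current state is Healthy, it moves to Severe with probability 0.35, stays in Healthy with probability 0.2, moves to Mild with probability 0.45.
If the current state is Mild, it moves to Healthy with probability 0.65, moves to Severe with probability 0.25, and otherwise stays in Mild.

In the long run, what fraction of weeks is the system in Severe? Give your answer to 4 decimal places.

Let the stationary distribution be π with π = πP and π_1 + π_2 + π_3 = 1.
π_1 = 0.4·π_1 + 0.35·π_2 + 0.25·π_3
π_2 = 0.4·π_1 + 0.2·π_2 + 0.65·π_3
Solving with the normalization constraint gives π = (0.3400, 0.3897, 0.2704).
So the stationary probability of Severe is 0.3400.

0.3400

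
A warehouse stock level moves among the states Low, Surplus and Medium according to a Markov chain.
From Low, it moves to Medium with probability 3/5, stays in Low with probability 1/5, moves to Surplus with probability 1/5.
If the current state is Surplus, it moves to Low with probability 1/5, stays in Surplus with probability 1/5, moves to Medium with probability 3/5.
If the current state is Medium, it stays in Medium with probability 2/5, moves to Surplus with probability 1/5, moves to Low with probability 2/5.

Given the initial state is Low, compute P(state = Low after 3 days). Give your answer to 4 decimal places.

Propagate the distribution vector 3 days from Low.
After 0 days: (1.0000, 0.0000, 0.0000)
After 1 day: (0.2000, 0.2000, 0.6000)
After 2 days: (0.3200, 0.2000, 0.4800)
After 3 days: (0.2960, 0.2000, 0.5040)
P(in Low after 3 days) = 0.2960

0.2960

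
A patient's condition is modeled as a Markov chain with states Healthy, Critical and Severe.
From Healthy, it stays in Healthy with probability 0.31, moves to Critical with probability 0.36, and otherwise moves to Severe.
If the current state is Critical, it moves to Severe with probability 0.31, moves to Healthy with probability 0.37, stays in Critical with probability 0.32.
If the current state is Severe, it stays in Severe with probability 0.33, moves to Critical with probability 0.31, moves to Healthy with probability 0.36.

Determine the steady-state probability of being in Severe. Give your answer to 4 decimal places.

0.3234

Let the stationary distribution be π with π = πP and π_1 + π_2 + π_3 = 1.
π_1 = 0.31·π_1 + 0.37·π_2 + 0.36·π_3
π_2 = 0.36·π_1 + 0.32·π_2 + 0.31·π_3
Solving with the normalization constraint gives π = (0.3460, 0.3306, 0.3234).
So the stationary probability of Severe is 0.3234.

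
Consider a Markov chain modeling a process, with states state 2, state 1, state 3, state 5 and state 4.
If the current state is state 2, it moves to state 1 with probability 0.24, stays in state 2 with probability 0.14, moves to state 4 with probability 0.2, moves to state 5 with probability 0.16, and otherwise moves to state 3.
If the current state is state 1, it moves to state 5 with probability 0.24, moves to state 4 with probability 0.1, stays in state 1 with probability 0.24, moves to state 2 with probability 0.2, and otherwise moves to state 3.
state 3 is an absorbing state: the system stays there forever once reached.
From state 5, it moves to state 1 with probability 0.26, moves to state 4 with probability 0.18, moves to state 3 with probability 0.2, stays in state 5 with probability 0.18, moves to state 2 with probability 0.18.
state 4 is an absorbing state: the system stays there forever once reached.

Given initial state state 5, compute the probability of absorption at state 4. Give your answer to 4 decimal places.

Let h(s) be the probability of absorption at state 4 starting from transient state s. Then h(state 4) = 1 and h(state 3) = 0. By first-step analysis:
h(state 2) = 0.14·h(state 2) + 0.24·h(state 1) + 0.26·0 + 0.16·h(state 5) + 0.2·1
h(state 1) = 0.2·h(state 2) + 0.24·h(state 1) + 0.22·0 + 0.24·h(state 5) + 0.1·1
h(state 5) = 0.18·h(state 2) + 0.26·h(state 1) + 0.2·0 + 0.18·h(state 5) + 0.18·1
Solving: h(state 2) = 0.4182, h(state 1) = 0.3778, h(state 5) = 0.4311.
Starting from state 5, the probability is 0.4311.

0.4311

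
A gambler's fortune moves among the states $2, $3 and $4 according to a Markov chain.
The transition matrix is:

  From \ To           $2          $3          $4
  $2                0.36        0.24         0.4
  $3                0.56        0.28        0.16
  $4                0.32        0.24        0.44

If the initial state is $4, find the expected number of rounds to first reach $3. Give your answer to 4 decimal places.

4.1667

Let t(s) be the expected number of rounds to first reach $3 from state s, with t($3) = 0. Conditioning on the first round:
t($2) = 1 + 0.36·t($2) + 0.4·t($4)
t($4) = 1 + 0.32·t($2) + 0.44·t($4)
Solving: t($2) = 4.1667, t($4) = 4.1667.
Expected rounds from $4 to $3: 4.1667.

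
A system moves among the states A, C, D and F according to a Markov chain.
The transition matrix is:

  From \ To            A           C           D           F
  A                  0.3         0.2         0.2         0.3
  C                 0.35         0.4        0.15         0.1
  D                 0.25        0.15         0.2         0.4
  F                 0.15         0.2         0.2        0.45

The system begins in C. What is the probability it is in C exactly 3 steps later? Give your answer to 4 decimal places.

Propagate the distribution vector 3 steps from C.
After 0 steps: (0.0000, 1.0000, 0.0000, 0.0000)
After 1 step: (0.3500, 0.4000, 0.1500, 0.1000)
After 2 steps: (0.2975, 0.2725, 0.1800, 0.2500)
After 3 steps: (0.2671, 0.2455, 0.1864, 0.3010)
P(in C after 3 steps) = 0.2455

0.2455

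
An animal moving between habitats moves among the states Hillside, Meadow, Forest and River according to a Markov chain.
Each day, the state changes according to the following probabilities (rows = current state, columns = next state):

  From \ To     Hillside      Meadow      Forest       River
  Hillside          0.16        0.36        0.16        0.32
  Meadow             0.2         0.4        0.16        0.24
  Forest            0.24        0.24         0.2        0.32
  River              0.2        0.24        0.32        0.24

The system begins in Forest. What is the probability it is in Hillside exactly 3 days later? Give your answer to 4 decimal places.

Propagate the distribution vector 3 days from Forest.
After 0 days: (0.0000, 0.0000, 1.0000, 0.0000)
After 1 day: (0.2400, 0.2400, 0.2000, 0.3200)
After 2 days: (0.1984, 0.3072, 0.2192, 0.2752)
After 3 days: (0.2008, 0.3130, 0.2128, 0.2734)
P(in Hillside after 3 days) = 0.2008

0.2008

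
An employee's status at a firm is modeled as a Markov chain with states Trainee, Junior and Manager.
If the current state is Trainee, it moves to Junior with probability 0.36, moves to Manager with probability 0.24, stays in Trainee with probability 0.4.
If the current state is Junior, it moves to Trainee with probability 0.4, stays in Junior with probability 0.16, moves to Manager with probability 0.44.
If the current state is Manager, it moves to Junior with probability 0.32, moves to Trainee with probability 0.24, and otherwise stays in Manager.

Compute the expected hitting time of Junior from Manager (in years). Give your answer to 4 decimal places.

3.0172

Let t(s) be the expected number of years to first reach Junior from state s, with t(Junior) = 0. Conditioning on the first year:
t(Trainee) = 1 + 0.4·t(Trainee) + 0.24·t(Manager)
t(Manager) = 1 + 0.24·t(Trainee) + 0.44·t(Manager)
Solving: t(Trainee) = 2.8736, t(Manager) = 3.0172.
Expected years from Manager to Junior: 3.0172.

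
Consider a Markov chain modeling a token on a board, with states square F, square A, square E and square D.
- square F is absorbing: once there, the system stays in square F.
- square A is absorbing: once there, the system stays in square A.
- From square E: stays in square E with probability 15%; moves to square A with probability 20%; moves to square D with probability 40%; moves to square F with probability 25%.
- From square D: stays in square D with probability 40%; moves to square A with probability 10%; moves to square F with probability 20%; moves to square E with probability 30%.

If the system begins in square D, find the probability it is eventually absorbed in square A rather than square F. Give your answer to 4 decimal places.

0.3718

Let h(s) be the probability of absorption at square A starting from transient state s. Then h(square A) = 1 and h(square F) = 0. By first-step analysis:
h(square E) = 0.25·0 + 0.2·1 + 0.15·h(square E) + 0.4·h(square D)
h(square D) = 0.2·0 + 0.1·1 + 0.3·h(square E) + 0.4·h(square D)
Solving: h(square E) = 0.4103, h(square D) = 0.3718.
Starting from square D, the probability is 0.3718.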